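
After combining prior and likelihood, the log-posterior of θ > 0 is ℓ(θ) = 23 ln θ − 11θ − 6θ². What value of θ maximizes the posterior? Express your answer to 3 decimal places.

θ̂_MAP = 1.000

ℓ'(θ) = 23/θ − 11 − 12θ. Setting this to zero and multiplying by θ: 12θ² + 11θ − 23 = 0.
θ = (−11 + √(11² + 4·12·23)) / (2·12) = (−11 + √1225) / 24 = (−11 + 35)/24 = 1.
ℓ''(θ) = −23/θ² − 12 < 0, confirming a maximum.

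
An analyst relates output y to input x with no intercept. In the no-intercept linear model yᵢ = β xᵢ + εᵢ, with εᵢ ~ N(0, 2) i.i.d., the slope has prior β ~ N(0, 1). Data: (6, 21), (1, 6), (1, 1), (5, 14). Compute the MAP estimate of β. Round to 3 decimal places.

β̂_MAP = 3.123

log p(β | y) = −Σ(yᵢ − βxᵢ)²/(2·2) − β²/(2·1) + const.
Setting the derivative to zero: Σxᵢ(yᵢ − βxᵢ)/2 − β/1 = 0, so β = Σxᵢyᵢ / (Σxᵢ² + σ²/τ²).
Σxᵢyᵢ = 6·21 + 1·6 + 1·1 + 5·14 = 203; Σxᵢ² = 63; σ²/τ² = 2.
β̂_MAP = 203 / (63 + 2) = 203/65 ≈ 3.123.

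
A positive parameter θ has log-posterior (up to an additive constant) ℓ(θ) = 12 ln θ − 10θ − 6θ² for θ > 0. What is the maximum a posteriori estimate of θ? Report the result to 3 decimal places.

ℓ'(θ) = 12/θ − 10 − 12θ. Setting this to zero and multiplying by θ: 12θ² + 10θ − 12 = 0.
θ = (−10 + √(10² + 4·12·12)) / (2·12) = (−10 + √676) / 24 = (−10 + 26)/24 = 2/3.
ℓ''(θ) = −12/θ² − 12 < 0, confirming a maximum.

θ̂_MAP = 0.667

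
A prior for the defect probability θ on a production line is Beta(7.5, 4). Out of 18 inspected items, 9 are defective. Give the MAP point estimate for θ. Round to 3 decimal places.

θ̂_MAP = 0.564

Prior: Beta(7.5, 4).
Data: 9 successes in 18 trials. The binomial likelihood contributes θ^9(1−θ)^9, so the posterior is Beta(7.5+9, 4+9) = Beta(16.5, 13).
For Beta(a, b) with a, b > 1 the mode is (a−1)/(a+b−2) = 15.5/27.5 ≈ 0.564.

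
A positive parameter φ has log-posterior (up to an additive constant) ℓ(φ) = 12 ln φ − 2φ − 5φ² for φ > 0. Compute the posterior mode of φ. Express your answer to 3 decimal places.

φ̂_MAP = 1.000

ℓ'(φ) = 12/φ − 2 − 10φ. Setting this to zero and multiplying by φ: 10φ² + 2φ − 12 = 0.
φ = (−2 + √(2² + 4·10·12)) / (2·10) = (−2 + √484) / 20 = (−2 + 22)/20 = 1.
ℓ''(φ) = −12/φ² − 10 < 0, confirming a maximum.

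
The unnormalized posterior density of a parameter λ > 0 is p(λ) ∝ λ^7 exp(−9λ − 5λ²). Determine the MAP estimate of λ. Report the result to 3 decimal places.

ℓ'(λ) = 7/λ − 9 − 10λ. Setting this to zero and multiplying by λ: 10λ² + 9λ − 7 = 0.
λ = (−9 + √(9² + 4·10·7)) / (2·10) = (−9 + √361) / 20 = (−9 + 19)/20 = 1/2.
ℓ''(λ) = −7/λ² − 10 < 0, confirming a maximum.

λ̂_MAP = 0.500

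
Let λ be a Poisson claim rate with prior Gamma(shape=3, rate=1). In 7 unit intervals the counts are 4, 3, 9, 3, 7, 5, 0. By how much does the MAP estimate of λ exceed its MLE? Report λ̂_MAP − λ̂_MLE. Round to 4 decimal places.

Σxᵢ = 31. Posterior is Gamma(34, 8); MAP = (34−1)/8 = 33/8 ≈ 4.12500.
MLE = x̄ = 31/7 ≈ 4.42857.
Difference = 33/8 − 31/7 = -17/56 ≈ -0.3036.

MAP − MLE = -0.3036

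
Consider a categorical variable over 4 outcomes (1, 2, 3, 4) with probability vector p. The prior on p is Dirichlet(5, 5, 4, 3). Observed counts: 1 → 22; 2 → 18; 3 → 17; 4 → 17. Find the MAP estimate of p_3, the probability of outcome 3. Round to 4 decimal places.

MAP estimate: 0.2299

The posterior is Dirichlet(αᵢ + nᵢ) = Dirichlet(27, 23, 21, 20).
For a Dirichlet(a₁,…,a_K) with all aᵢ > 1, the mode has j-th component (aⱼ − 1)/(Σaᵢ − K).
Here Σaᵢ = 91 and K = 4, so p_3 = (21 − 1)/(91 − 4) = 20/87 ≈ 0.2299.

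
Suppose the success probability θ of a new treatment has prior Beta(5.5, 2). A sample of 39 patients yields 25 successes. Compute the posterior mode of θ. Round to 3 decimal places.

Prior: Beta(5.5, 2).
Data: 25 successes in 39 trials. The binomial likelihood contributes θ^25(1−θ)^14, so the posterior is Beta(5.5+25, 2+14) = Beta(30.5, 16).
For Beta(a, b) with a, b > 1 the mode is (a−1)/(a+b−2) = 29.5/44.5 ≈ 0.663.

θ̂_MAP = 0.663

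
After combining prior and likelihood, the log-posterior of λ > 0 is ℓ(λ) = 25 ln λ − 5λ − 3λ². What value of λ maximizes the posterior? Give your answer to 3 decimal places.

λ̂_MAP = 1.667

ℓ'(λ) = 25/λ − 5 − 6λ. Setting this to zero and multiplying by λ: 6λ² + 5λ − 25 = 0.
λ = (−5 + √(5² + 4·6·25)) / (2·6) = (−5 + √625) / 12 = (−5 + 25)/12 = 5/3.
ℓ''(λ) = −25/λ² − 6 < 0, confirming a maximum.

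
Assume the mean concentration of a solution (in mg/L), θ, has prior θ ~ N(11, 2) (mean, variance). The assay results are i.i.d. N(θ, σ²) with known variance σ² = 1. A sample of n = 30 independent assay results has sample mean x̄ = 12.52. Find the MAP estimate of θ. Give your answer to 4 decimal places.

θ̂_MAP = 12.4951

n = 30, x̄ = 12.52.
For a Normal prior and Normal likelihood with known variance, the posterior is Normal; its mode equals its mean, the precision-weighted average.
Prior precision 1/σ₀² = 1/2 = 0.5; data precision n/σ² = 30/1 = 30.
θ̂ = (0.5·11 + 30·12.52) / (0.5 + 30) = 381.1/30.5 = 3811/305 ≈ 12.4951.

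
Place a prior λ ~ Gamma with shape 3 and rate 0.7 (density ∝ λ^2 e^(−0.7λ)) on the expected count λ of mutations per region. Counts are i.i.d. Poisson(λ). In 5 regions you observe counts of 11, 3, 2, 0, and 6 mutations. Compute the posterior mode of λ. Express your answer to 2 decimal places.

Σxᵢ = 11+3+2+0+6 = 22, with n = 5.
Posterior ∝ λ^2e^(−0.7λ) · λ^22e^(−5λ) = λ^24e^(−5.7λ), i.e. Gamma(shape=25, rate=5.7).
The mode of a Gamma(a, b) with a ≥ 1 (shape–rate) is (a−1)/b = 24/5.7 ≈ 4.21.

λ̂_MAP = 4.21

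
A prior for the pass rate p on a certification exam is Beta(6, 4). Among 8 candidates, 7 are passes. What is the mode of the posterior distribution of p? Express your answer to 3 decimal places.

Prior: Beta(6, 4).
Data: 7 successes in 8 trials. The binomial likelihood contributes p^7(1−p)^1, so the posterior is Beta(6+7, 4+1) = Beta(13, 5).
For Beta(a, b) with a, b > 1 the mode is (a−1)/(a+b−2) = 12/16 ≈ 0.750.

p̂_MAP = 0.750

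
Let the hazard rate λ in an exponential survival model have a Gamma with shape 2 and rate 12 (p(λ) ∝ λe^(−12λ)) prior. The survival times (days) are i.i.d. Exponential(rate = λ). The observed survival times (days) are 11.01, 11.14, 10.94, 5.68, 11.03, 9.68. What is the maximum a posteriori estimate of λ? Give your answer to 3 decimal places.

The Exponential(rate=λ) likelihood is ∝ λ^n e^(−λΣtᵢ). Here n = 6 and Σtᵢ = 11.01 + 11.14 + 10.94 + 5.68 + 11.03 + 9.68 = 59.48.
Posterior ∝ λe^(−12λ) · λ^6e^(−59.48λ) = λ^7e^(−71.48λ), i.e. Gamma(8, 71.48).
Mode = (a−1)/b = 7/71.48 ≈ 0.098.

λ̂_MAP = 0.098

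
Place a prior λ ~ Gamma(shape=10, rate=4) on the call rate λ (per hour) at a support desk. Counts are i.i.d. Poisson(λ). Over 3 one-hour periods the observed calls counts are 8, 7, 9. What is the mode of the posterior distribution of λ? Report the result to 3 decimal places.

λ̂_MAP = 4.714

Σxᵢ = 8+7+9 = 24, with n = 3.
Posterior ∝ λ^9e^(−4λ) · λ^24e^(−3λ) = λ^33e^(−7λ), i.e. Gamma(shape=34, rate=7).
The mode of a Gamma(a, b) with a ≥ 1 (shape–rate) is (a−1)/b = 33/7 ≈ 4.714.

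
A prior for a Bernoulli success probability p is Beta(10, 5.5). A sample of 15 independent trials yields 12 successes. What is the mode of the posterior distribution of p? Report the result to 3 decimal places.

p̂_MAP = 0.737

Prior: Beta(10, 5.5).
Data: 12 successes in 15 trials. The binomial likelihood contributes p^12(1−p)^3, so the posterior is Beta(10+12, 5.5+3) = Beta(22, 8.5).
For Beta(a, b) with a, b > 1 the mode is (a−1)/(a+b−2) = 21/28.5 ≈ 0.737.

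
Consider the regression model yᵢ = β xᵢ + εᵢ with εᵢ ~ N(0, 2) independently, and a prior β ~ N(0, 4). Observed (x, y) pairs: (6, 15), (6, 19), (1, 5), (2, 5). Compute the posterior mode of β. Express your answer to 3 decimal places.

β̂_MAP = 2.826

log p(β | y) = −Σ(yᵢ − βxᵢ)²/(2·2) − β²/(2·4) + const.
Setting the derivative to zero: Σxᵢ(yᵢ − βxᵢ)/2 − β/4 = 0, so β = Σxᵢyᵢ / (Σxᵢ² + σ²/τ²).
Σxᵢyᵢ = 6·15 + 6·19 + 1·5 + 2·5 = 219; Σxᵢ² = 77; σ²/τ² = 0.5.
β̂_MAP = 219 / (77 + 0.5) = 219/77.5 ≈ 2.826.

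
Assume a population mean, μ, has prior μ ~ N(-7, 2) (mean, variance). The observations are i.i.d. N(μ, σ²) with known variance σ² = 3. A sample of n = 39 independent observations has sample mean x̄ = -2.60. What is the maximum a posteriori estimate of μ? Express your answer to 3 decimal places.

n = 39, x̄ = -2.60.
For a Normal prior and Normal likelihood with known variance, the posterior is Normal; its mode equals its mean, the precision-weighted average.
Prior precision 1/σ₀² = 1/2 = 0.5; data precision n/σ² = 39/3 = 13.
μ̂ = (0.5·(-7) + 13·(-2.6)) / (0.5 + 13) = (-37.3)/13.5 = -373/135 ≈ -2.763.

μ̂_MAP = -2.763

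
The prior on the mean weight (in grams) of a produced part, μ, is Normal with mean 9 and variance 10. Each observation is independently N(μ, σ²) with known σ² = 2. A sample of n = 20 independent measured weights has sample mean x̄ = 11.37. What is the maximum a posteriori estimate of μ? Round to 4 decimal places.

μ̂_MAP = 11.3465

n = 20, x̄ = 11.37.
For a Normal prior and Normal likelihood with known variance, the posterior is Normal; its mode equals its mean, the precision-weighted average.
Prior precision 1/σ₀² = 1/10 = 0.1; data precision n/σ² = 20/2 = 10.
μ̂ = (0.1·9 + 10·11.37) / (0.1 + 10) = 114.6/10.1 = 1146/101 ≈ 11.3465.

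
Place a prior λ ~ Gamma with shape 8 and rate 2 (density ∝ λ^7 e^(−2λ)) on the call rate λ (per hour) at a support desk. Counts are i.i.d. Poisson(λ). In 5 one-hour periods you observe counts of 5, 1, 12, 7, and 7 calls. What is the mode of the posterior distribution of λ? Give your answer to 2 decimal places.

λ̂_MAP = 5.57

Σxᵢ = 5+1+12+7+7 = 32, with n = 5.
Posterior ∝ λ^7e^(−2λ) · λ^32e^(−5λ) = λ^39e^(−7λ), i.e. Gamma(shape=40, rate=7).
The mode of a Gamma(a, b) with a ≥ 1 (shape–rate) is (a−1)/b = 39/7 ≈ 5.57.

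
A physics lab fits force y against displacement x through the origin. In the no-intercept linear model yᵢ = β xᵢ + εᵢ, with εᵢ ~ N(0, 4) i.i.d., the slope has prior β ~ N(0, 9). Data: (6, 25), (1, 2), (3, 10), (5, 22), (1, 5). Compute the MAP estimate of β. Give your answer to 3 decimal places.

β̂_MAP = 4.100

log p(β | y) = −Σ(yᵢ − βxᵢ)²/(2·4) − β²/(2·9) + const.
Setting the derivative to zero: Σxᵢ(yᵢ − βxᵢ)/4 − β/9 = 0, so β = Σxᵢyᵢ / (Σxᵢ² + σ²/τ²).
Σxᵢyᵢ = 6·25 + 1·2 + 3·10 + 5·22 + 1·5 = 297; Σxᵢ² = 72; σ²/τ² = 4/9.
β̂_MAP = 297 / (72 + 4/9) = 297/(652/9) = 2673/652 ≈ 4.100.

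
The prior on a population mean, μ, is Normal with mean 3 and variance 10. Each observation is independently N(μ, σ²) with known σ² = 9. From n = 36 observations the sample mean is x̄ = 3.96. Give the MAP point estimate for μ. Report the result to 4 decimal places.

μ̂_MAP = 3.9366

n = 36, x̄ = 3.96.
For a Normal prior and Normal likelihood with known variance, the posterior is Normal; its mode equals its mean, the precision-weighted average.
Prior precision 1/σ₀² = 1/10 = 0.1; data precision n/σ² = 36/9 = 4.
μ̂ = (0.1·3 + 4·3.96) / (0.1 + 4) = 16.14/4.1 = 807/205 ≈ 3.9366.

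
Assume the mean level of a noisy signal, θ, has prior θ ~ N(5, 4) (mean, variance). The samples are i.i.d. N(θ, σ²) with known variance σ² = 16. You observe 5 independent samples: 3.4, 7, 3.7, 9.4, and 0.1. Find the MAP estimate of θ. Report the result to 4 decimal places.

θ̂_MAP = 4.8444

n = 5; x̄ = (3.4 + 7 + 3.7 + 9.4 + 0.1)/5 = 23.6/5 = 4.72.
For a Normal prior and Normal likelihood with known variance, the posterior is Normal; its mode equals its mean, the precision-weighted average.
Prior precision 1/σ₀² = 1/4 = 0.25; data precision n/σ² = 5/16 = 0.3125.
θ̂ = (0.25·5 + 0.3125·4.72) / (0.25 + 0.3125) = 2.725/0.5625 = 218/45 ≈ 4.8444.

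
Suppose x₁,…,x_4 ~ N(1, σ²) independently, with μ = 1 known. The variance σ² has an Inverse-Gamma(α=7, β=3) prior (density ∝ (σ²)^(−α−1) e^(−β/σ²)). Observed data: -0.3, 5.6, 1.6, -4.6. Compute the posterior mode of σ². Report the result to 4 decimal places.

Sum of squared deviations about the known mean: SS = (-0.3−1)² + (5.6−1)² + (1.6−1)² + (-4.6−1)² = 54.57.
The Normal likelihood contributes (σ²)^(−n/2) exp(−SS/(2σ²)), so the posterior is Inverse-Gamma(α + n/2, β + SS/2) = Inverse-Gamma(9, 30.285).
The mode of Inverse-Gamma(a, b) is b/(a+1) = 30.285/10 ≈ 3.0285.

σ̂²_MAP = 3.0285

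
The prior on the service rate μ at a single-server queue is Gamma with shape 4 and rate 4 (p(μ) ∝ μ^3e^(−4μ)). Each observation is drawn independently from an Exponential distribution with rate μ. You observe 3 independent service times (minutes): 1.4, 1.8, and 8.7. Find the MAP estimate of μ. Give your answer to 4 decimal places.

μ̂_MAP = 0.3774

The Exponential(rate=μ) likelihood is ∝ μ^n e^(−μΣtᵢ). Here n = 3 and Σtᵢ = 1.4 + 1.8 + 8.7 = 11.9.
Posterior ∝ μ^3e^(−4μ) · μ^3e^(−11.9μ) = μ^6e^(−15.9μ), i.e. Gamma(7, 15.9).
Mode = (a−1)/b = 6/15.9 ≈ 0.3774.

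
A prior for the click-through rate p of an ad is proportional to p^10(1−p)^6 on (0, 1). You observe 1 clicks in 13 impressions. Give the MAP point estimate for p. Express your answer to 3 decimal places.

The prior density ∝ p^10(1−p)^6 is the kernel of Beta(11, 7).
Data: 1 success in 13 trials. The binomial likelihood contributes p(1−p)^12, so the posterior is Beta(11+1, 7+12) = Beta(12, 19).
For Beta(a, b) with a, b > 1 the mode is (a−1)/(a+b−2) = 11/29 ≈ 0.379.

p̂_MAP = 0.379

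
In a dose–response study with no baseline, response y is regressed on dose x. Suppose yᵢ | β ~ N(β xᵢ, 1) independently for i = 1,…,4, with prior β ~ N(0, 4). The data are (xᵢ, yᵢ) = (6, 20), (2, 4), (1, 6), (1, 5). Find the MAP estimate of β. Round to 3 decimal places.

log p(β | y) = −Σ(yᵢ − βxᵢ)²/(2·1) − β²/(2·4) + const.
Setting the derivative to zero: Σxᵢ(yᵢ − βxᵢ)/1 − β/4 = 0, so β = Σxᵢyᵢ / (Σxᵢ² + σ²/τ²).
Σxᵢyᵢ = 6·20 + 2·4 + 1·6 + 1·5 = 139; Σxᵢ² = 42; σ²/τ² = 0.25.
β̂_MAP = 139 / (42 + 0.25) = 139/42.25 ≈ 3.290.

β̂_MAP = 3.290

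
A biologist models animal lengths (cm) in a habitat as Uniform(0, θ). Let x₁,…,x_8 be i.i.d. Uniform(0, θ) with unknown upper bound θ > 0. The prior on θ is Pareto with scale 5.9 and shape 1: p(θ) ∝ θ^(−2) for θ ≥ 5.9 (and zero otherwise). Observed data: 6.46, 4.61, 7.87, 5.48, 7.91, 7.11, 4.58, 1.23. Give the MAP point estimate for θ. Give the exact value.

The Uniform(0, θ) likelihood is θ^(−n) for θ ≥ max(xᵢ), zero otherwise. Here max(xᵢ) = 7.91.
Posterior ∝ θ^(−2) · θ^(−8) = θ^(−10) on θ ≥ max(5.9, 7.91) = 7.91.
This density is strictly decreasing in θ, so the posterior mode lies at the lower boundary of the support.

θ̂_MAP = 7.91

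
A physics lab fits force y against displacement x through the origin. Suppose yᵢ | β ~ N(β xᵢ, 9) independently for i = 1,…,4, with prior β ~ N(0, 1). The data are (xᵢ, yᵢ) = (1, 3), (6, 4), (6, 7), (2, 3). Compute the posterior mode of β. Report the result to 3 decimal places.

log p(β | y) = −Σ(yᵢ − βxᵢ)²/(2·9) − β²/(2·1) + const.
Setting the derivative to zero: Σxᵢ(yᵢ − βxᵢ)/9 − β/1 = 0, so β = Σxᵢyᵢ / (Σxᵢ² + σ²/τ²).
Σxᵢyᵢ = 1·3 + 6·4 + 6·7 + 2·3 = 75; Σxᵢ² = 77; σ²/τ² = 9.
β̂_MAP = 75 / (77 + 9) = 75/86 ≈ 0.872.

β̂_MAP = 0.872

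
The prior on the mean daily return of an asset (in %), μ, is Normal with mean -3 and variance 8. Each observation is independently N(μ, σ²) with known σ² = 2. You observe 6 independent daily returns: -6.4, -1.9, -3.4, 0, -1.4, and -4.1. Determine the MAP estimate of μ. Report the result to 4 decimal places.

μ̂_MAP = -2.8720

n = 6; x̄ = ((-6.4) + (-1.9) + (-3.4) + 0 + (-1.4) + (-4.1))/6 = -17.2/6 = -43/15 ≈ -2.8667.
For a Normal prior and Normal likelihood with known variance, the posterior is Normal; its mode equals its mean, the precision-weighted average.
Prior precision 1/σ₀² = 1/8 = 0.125; data precision n/σ² = 6/2 = 3.
μ̂ = (0.125·(-3) + 3·(-43/15)) / (0.125 + 3) = (-8.975)/3.125 = -2.8720.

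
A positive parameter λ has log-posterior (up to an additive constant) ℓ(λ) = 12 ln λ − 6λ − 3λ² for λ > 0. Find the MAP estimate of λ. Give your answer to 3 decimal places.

ℓ'(λ) = 12/λ − 6 − 6λ. Setting this to zero and multiplying by λ: 6λ² + 6λ − 12 = 0.
λ = (−6 + √(6² + 4·6·12)) / (2·6) = (−6 + √324) / 12 = (−6 + 18)/12 = 1.
ℓ''(λ) = −12/λ² − 6 < 0, confirming a maximum.

λ̂_MAP = 1.000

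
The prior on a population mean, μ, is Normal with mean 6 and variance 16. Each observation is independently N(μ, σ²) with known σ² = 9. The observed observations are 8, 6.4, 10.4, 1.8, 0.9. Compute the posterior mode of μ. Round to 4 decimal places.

n = 5; x̄ = (8 + 6.4 + 10.4 + 1.8 + 0.9)/5 = 27.5/5 = 5.5.
For a Normal prior and Normal likelihood with known variance, the posterior is Normal; its mode equals its mean, the precision-weighted average.
Prior precision 1/σ₀² = 1/16 = 0.0625; data precision n/σ² = 5/9.
μ̂ = (0.0625·6 + (5/9)·5.5) / (0.0625 + 5/9) = (247/72)/(89/144) = 494/89 ≈ 5.5506.

μ̂_MAP = 5.5506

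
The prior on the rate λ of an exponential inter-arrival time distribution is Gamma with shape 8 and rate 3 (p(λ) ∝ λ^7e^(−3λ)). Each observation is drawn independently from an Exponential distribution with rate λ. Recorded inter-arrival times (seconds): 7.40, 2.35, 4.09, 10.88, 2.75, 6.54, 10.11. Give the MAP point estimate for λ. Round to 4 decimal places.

The Exponential(rate=λ) likelihood is ∝ λ^n e^(−λΣtᵢ). Here n = 7 and Σtᵢ = 7.40 + 2.35 + 4.09 + 10.88 + 2.75 + 6.54 + 10.11 = 44.12.
Posterior ∝ λ^7e^(−3λ) · λ^7e^(−44.12λ) = λ^14e^(−47.12λ), i.e. Gamma(15, 47.12).
Mode = (a−1)/b = 14/47.12 ≈ 0.2971.

λ̂_MAP = 0.2971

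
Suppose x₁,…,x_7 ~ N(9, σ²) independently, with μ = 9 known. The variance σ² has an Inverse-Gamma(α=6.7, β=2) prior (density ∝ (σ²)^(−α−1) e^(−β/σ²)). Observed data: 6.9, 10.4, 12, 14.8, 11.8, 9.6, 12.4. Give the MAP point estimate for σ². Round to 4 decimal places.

Sum of squared deviations about the known mean: SS = (6.9−9)² + (10.4−9)² + (12−9)² + (14.8−9)² + (11.8−9)² + (9.6−9)² + (12.4−9)² = 68.77.
The Normal likelihood contributes (σ²)^(−n/2) exp(−SS/(2σ²)), so the posterior is Inverse-Gamma(α + n/2, β + SS/2) = Inverse-Gamma(10.2, 36.385).
The mode of Inverse-Gamma(a, b) is b/(a+1) = 36.385/11.2 ≈ 3.2487.

σ̂²_MAP = 3.2487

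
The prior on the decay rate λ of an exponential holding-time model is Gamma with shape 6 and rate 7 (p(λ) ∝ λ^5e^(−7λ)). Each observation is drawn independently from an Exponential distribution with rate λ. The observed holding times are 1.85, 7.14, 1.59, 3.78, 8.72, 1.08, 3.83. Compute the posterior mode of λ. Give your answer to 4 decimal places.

The Exponential(rate=λ) likelihood is ∝ λ^n e^(−λΣtᵢ). Here n = 7 and Σtᵢ = 1.85 + 7.14 + 1.59 + 3.78 + 8.72 + 1.08 + 3.83 = 27.99.
Posterior ∝ λ^5e^(−7λ) · λ^7e^(−27.99λ) = λ^12e^(−34.99λ), i.e. Gamma(13, 34.99).
Mode = (a−1)/b = 12/34.99 ≈ 0.3430.

λ̂_MAP = 0.3430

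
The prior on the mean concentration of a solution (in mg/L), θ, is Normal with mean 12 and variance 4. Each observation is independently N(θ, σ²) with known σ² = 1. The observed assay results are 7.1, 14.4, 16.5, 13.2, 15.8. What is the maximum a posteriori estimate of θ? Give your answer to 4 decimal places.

n = 5; x̄ = (7.1 + 14.4 + 16.5 + 13.2 + 15.8)/5 = 67/5 = 13.4.
For a Normal prior and Normal likelihood with known variance, the posterior is Normal; its mode equals its mean, the precision-weighted average.
Prior precision 1/σ₀² = 1/4 = 0.25; data precision n/σ² = 5/1 = 5.
θ̂ = (0.25·12 + 5·13.4) / (0.25 + 5) = 70/5.25 = 40/3 ≈ 13.3333.

θ̂_MAP = 13.3333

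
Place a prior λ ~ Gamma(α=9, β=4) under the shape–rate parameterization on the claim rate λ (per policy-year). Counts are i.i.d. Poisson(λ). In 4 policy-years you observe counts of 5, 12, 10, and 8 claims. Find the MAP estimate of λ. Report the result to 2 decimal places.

Σxᵢ = 5+12+10+8 = 35, with n = 4.
Posterior ∝ λ^8e^(−4λ) · λ^35e^(−4λ) = λ^43e^(−8λ), i.e. Gamma(shape=44, rate=8).
The mode of a Gamma(a, b) with a ≥ 1 (shape–rate) is (a−1)/b = 43/8 ≈ 5.38.

λ̂_MAP = 5.38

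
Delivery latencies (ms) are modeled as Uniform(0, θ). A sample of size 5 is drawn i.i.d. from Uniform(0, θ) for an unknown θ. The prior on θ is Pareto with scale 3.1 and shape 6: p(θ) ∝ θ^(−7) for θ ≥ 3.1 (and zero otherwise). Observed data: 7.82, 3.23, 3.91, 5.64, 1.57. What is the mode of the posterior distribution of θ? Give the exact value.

θ̂_MAP = 7.82

The Uniform(0, θ) likelihood is θ^(−n) for θ ≥ max(xᵢ), zero otherwise. Here max(xᵢ) = 7.82.
Posterior ∝ θ^(−7) · θ^(−5) = θ^(−12) on θ ≥ max(3.1, 7.82) = 7.82.
This density is strictly decreasing in θ, so the posterior mode lies at the lower boundary of the support.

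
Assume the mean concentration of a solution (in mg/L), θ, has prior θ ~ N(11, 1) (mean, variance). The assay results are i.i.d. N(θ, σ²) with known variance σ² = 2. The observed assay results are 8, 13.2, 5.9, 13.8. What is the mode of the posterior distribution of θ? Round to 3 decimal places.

θ̂_MAP = 10.483

n = 4; x̄ = (8 + 13.2 + 5.9 + 13.8)/4 = 40.9/4 = 10.225.
For a Normal prior and Normal likelihood with known variance, the posterior is Normal; its mode equals its mean, the precision-weighted average.
Prior precision 1/σ₀² = 1/1 = 1; data precision n/σ² = 4/2 = 2.
θ̂ = (1·11 + 2·10.225) / (1 + 2) = 31.45/3 = 629/60 ≈ 10.483.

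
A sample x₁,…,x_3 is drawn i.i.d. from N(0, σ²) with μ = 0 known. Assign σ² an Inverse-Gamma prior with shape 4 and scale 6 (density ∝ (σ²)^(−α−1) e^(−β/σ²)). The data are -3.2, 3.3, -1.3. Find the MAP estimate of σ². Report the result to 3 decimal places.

σ̂²_MAP = 2.678

Sum of squared deviations about the known mean: SS = (-3.2−0)² + (3.3−0)² + (-1.3−0)² = 22.82.
The Normal likelihood contributes (σ²)^(−n/2) exp(−SS/(2σ²)), so the posterior is Inverse-Gamma(α + n/2, β + SS/2) = Inverse-Gamma(5.5, 17.41).
The mode of Inverse-Gamma(a, b) is b/(a+1) = 17.41/6.5 ≈ 2.678.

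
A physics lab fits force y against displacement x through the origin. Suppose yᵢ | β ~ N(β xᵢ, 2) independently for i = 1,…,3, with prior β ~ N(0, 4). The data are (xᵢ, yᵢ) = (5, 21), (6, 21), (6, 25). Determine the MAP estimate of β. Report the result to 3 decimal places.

β̂_MAP = 3.908

log p(β | y) = −Σ(yᵢ − βxᵢ)²/(2·2) − β²/(2·4) + const.
Setting the derivative to zero: Σxᵢ(yᵢ − βxᵢ)/2 − β/4 = 0, so β = Σxᵢyᵢ / (Σxᵢ² + σ²/τ²).
Σxᵢyᵢ = 5·21 + 6·21 + 6·25 = 381; Σxᵢ² = 97; σ²/τ² = 0.5.
β̂_MAP = 381 / (97 + 0.5) = 381/97.5 ≈ 3.908.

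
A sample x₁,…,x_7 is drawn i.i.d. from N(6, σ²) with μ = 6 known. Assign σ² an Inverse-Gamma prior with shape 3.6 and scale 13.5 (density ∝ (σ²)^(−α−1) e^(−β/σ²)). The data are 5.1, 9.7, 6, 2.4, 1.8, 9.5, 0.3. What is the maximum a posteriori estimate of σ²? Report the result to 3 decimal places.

Sum of squared deviations about the known mean: SS = (5.1−6)² + (9.7−6)² + (6−6)² + (2.4−6)² + (1.8−6)² + (9.5−6)² + (0.3−6)² = 89.84.
The Normal likelihood contributes (σ²)^(−n/2) exp(−SS/(2σ²)), so the posterior is Inverse-Gamma(α + n/2, β + SS/2) = Inverse-Gamma(7.1, 58.42).
The mode of Inverse-Gamma(a, b) is b/(a+1) = 58.42/8.1 ≈ 7.212.

σ̂²_MAP = 7.212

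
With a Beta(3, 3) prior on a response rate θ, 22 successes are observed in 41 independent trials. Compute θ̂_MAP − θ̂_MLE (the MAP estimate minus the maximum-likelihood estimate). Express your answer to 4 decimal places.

Posterior is Beta(25, 22); MAP = (25−1)/(47−2) = 24/45 ≈ 0.53333.
MLE ignores the prior: θ̂_MLE = k/n = 22/41 ≈ 0.53659.
Difference = 24/45 − 22/41 = -2/615 ≈ -0.0033.

MAP − MLE = -0.0033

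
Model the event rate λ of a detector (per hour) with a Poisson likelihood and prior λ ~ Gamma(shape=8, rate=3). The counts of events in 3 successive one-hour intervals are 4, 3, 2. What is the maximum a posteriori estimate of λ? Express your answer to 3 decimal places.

λ̂_MAP = 2.667

Σxᵢ = 4+3+2 = 9, with n = 3.
Posterior ∝ λ^7e^(−3λ) · λ^9e^(−3λ) = λ^16e^(−6λ), i.e. Gamma(shape=17, rate=6).
The mode of a Gamma(a, b) with a ≥ 1 (shape–rate) is (a−1)/b = 16/6 ≈ 2.667.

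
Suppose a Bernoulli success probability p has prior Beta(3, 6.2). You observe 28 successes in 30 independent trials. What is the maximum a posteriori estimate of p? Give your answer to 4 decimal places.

Prior: Beta(3, 6.2).
Data: 28 successes in 30 trials. The binomial likelihood contributes p^28(1−p)^2, so the posterior is Beta(3+28, 6.2+2) = Beta(31, 8.2).
For Beta(a, b) with a, b > 1 the mode is (a−1)/(a+b−2) = 30/37.2 ≈ 0.8065.

p̂_MAP = 0.8065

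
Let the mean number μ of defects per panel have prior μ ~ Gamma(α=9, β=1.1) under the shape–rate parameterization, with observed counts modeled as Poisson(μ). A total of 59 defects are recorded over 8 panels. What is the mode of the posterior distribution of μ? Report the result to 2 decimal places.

Σxᵢ = 59, n = 8.
Posterior ∝ μ^8e^(−1.1μ) · μ^59e^(−8μ) = μ^67e^(−9.1μ), i.e. Gamma(shape=68, rate=9.1).
The mode of a Gamma(a, b) with a ≥ 1 (shape–rate) is (a−1)/b = 67/9.1 ≈ 7.36.

μ̂_MAP = 7.36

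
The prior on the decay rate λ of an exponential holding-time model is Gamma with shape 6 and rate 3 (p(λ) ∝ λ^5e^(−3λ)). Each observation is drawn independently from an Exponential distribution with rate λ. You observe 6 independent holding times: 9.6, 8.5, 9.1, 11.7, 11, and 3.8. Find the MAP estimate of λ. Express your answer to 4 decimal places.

λ̂_MAP = 0.1940

The Exponential(rate=λ) likelihood is ∝ λ^n e^(−λΣtᵢ). Here n = 6 and Σtᵢ = 9.6 + 8.5 + 9.1 + 11.7 + 11 + 3.8 = 53.7.
Posterior ∝ λ^5e^(−3λ) · λ^6e^(−53.7λ) = λ^11e^(−56.7λ), i.e. Gamma(12, 56.7).
Mode = (a−1)/b = 11/56.7 ≈ 0.1940.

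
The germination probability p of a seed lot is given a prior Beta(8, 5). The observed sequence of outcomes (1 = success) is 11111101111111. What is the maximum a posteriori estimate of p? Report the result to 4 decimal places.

p̂_MAP = 0.8000

Prior: Beta(8, 5).
Data: 13 successes in 14 trials (from the sequence). The binomial likelihood contributes p^13(1−p)^1, so the posterior is Beta(8+13, 5+1) = Beta(21, 6).
For Beta(a, b) with a, b > 1 the mode is (a−1)/(a+b−2) = 20/25 ≈ 0.8000.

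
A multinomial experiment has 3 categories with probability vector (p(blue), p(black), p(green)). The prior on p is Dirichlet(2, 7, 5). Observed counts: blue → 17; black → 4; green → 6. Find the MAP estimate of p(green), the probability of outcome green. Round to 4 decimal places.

The posterior is Dirichlet(αᵢ + nᵢ) = Dirichlet(19, 11, 11).
For a Dirichlet(a₁,…,a_K) with all aᵢ > 1, the mode has j-th component (aⱼ − 1)/(Σaᵢ − K).
Here Σaᵢ = 41 and K = 3, so p(green) = (11 − 1)/(41 − 3) = 10/38 ≈ 0.2632.

MAP estimate of p(green) = 0.2632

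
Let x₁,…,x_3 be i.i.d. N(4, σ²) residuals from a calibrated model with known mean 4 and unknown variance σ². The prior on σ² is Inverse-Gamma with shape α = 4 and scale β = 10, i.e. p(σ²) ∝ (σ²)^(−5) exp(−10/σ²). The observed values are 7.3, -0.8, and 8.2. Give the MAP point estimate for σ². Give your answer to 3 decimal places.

Sum of squared deviations about the known mean: SS = (7.3−4)² + (-0.8−4)² + (8.2−4)² = 51.57.
The Normal likelihood contributes (σ²)^(−n/2) exp(−SS/(2σ²)), so the posterior is Inverse-Gamma(α + n/2, β + SS/2) = Inverse-Gamma(5.5, 35.785).
The mode of Inverse-Gamma(a, b) is b/(a+1) = 35.785/6.5 ≈ 5.505.

σ̂²_MAP = 5.505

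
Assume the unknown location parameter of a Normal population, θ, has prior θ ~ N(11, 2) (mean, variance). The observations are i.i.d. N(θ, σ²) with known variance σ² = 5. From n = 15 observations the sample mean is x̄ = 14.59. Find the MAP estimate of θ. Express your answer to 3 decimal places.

θ̂_MAP = 14.077

n = 15, x̄ = 14.59.
For a Normal prior and Normal likelihood with known variance, the posterior is Normal; its mode equals its mean, the precision-weighted average.
Prior precision 1/σ₀² = 1/2 = 0.5; data precision n/σ² = 15/5 = 3.
θ̂ = (0.5·11 + 3·14.59) / (0.5 + 3) = 49.27/3.5 = 4927/350 ≈ 14.077.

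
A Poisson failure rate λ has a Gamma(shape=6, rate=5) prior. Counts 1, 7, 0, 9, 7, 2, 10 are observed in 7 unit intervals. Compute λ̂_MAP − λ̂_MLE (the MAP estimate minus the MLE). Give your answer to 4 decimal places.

MAP − MLE = -1.7262

Σxᵢ = 36. Posterior is Gamma(42, 12); MAP = (42−1)/12 = 41/12 ≈ 3.41667.
MLE = x̄ = 36/7 ≈ 5.14286.
Difference = 41/12 − 36/7 = -145/84 ≈ -1.7262.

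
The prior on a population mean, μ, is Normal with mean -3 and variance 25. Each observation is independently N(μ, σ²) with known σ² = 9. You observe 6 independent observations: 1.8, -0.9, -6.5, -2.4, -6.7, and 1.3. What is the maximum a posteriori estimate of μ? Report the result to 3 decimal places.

μ̂_MAP = -2.277

n = 6; x̄ = (1.8 + (-0.9) + (-6.5) + (-2.4) + (-6.7) + 1.3)/6 = -13.4/6 = -67/30 ≈ -2.2333.
For a Normal prior and Normal likelihood with known variance, the posterior is Normal; its mode equals its mean, the precision-weighted average.
Prior precision 1/σ₀² = 1/25 = 0.04; data precision n/σ² = 6/9 = 2/3.
μ̂ = (0.04·(-3) + (2/3)·(-67/30)) / (0.04 + 2/3) = (-362/225)/(53/75) = -362/159 ≈ -2.277.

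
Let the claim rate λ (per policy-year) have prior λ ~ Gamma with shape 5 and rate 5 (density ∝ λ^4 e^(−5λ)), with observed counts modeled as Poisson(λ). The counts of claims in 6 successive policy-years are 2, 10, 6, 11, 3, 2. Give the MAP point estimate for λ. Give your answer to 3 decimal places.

Σxᵢ = 2+10+6+11+3+2 = 34, with n = 6.
Posterior ∝ λ^4e^(−5λ) · λ^34e^(−6λ) = λ^38e^(−11λ), i.e. Gamma(shape=39, rate=11).
The mode of a Gamma(a, b) with a ≥ 1 (shape–rate) is (a−1)/b = 38/11 ≈ 3.455.

λ̂_MAP = 3.455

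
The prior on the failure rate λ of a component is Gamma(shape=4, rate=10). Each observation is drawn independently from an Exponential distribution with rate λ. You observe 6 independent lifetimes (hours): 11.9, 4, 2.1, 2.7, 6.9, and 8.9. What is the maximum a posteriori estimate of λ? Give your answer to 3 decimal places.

The Exponential(rate=λ) likelihood is ∝ λ^n e^(−λΣtᵢ). Here n = 6 and Σtᵢ = 11.9 + 4 + 2.1 + 2.7 + 6.9 + 8.9 = 36.5.
Posterior ∝ λ^3e^(−10λ) · λ^6e^(−36.5λ) = λ^9e^(−46.5λ), i.e. Gamma(10, 46.5).
Mode = (a−1)/b = 9/46.5 ≈ 0.194.

λ̂_MAP = 0.194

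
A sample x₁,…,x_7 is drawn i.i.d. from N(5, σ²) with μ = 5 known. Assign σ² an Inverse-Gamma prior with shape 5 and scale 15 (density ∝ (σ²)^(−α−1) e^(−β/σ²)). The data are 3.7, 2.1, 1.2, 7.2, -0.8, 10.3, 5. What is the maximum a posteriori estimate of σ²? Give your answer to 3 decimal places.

σ̂²_MAP = 6.374

Sum of squared deviations about the known mean: SS = (3.7−5)² + (2.1−5)² + (1.2−5)² + (7.2−5)² + (-0.8−5)² + (10.3−5)² + (5−5)² = 91.11.
The Normal likelihood contributes (σ²)^(−n/2) exp(−SS/(2σ²)), so the posterior is Inverse-Gamma(α + n/2, β + SS/2) = Inverse-Gamma(8.5, 60.555).
The mode of Inverse-Gamma(a, b) is b/(a+1) = 60.555/9.5 ≈ 6.374.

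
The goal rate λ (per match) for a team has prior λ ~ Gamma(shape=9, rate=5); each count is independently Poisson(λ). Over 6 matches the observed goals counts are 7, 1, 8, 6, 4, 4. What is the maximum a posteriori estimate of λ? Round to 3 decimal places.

Σxᵢ = 7+1+8+6+4+4 = 30, with n = 6.
Posterior ∝ λ^8e^(−5λ) · λ^30e^(−6λ) = λ^38e^(−11λ), i.e. Gamma(shape=39, rate=11).
The mode of a Gamma(a, b) with a ≥ 1 (shape–rate) is (a−1)/b = 38/11 ≈ 3.455.

λ̂_MAP = 3.455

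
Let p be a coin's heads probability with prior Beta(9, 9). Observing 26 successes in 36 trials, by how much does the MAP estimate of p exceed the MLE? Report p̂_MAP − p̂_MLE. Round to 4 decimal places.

MAP − MLE = -0.0684

Posterior is Beta(35, 19); MAP = (35−1)/(54−2) = 34/52 ≈ 0.65385.
MLE ignores the prior: p̂_MLE = k/n = 26/36 ≈ 0.72222.
Difference = 34/52 − 26/36 = -8/117 ≈ -0.0684.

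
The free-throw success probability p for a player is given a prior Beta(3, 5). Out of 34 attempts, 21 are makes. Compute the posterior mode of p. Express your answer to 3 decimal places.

Prior: Beta(3, 5).
Data: 21 successes in 34 trials. The binomial likelihood contributes p^21(1−p)^13, so the posterior is Beta(3+21, 5+13) = Beta(24, 18).
For Beta(a, b) with a, b > 1 the mode is (a−1)/(a+b−2) = 23/40 ≈ 0.575.

p̂_MAP = 0.575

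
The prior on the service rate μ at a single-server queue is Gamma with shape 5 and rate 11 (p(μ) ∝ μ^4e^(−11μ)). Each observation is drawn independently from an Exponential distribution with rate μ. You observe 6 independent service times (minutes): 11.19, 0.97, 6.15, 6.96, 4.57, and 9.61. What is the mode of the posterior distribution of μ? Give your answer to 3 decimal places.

μ̂_MAP = 0.198

The Exponential(rate=μ) likelihood is ∝ μ^n e^(−μΣtᵢ). Here n = 6 and Σtᵢ = 11.19 + 0.97 + 6.15 + 6.96 + 4.57 + 9.61 = 39.45.
Posterior ∝ μ^4e^(−11μ) · μ^6e^(−39.45μ) = μ^10e^(−50.45μ), i.e. Gamma(11, 50.45).
Mode = (a−1)/b = 10/50.45 ≈ 0.198.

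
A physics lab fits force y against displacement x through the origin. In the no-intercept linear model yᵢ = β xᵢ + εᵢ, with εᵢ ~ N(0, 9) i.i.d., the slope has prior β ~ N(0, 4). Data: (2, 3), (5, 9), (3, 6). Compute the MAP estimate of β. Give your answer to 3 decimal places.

log p(β | y) = −Σ(yᵢ − βxᵢ)²/(2·9) − β²/(2·4) + const.
Setting the derivative to zero: Σxᵢ(yᵢ − βxᵢ)/9 − β/4 = 0, so β = Σxᵢyᵢ / (Σxᵢ² + σ²/τ²).
Σxᵢyᵢ = 2·3 + 5·9 + 3·6 = 69; Σxᵢ² = 38; σ²/τ² = 2.25.
β̂_MAP = 69 / (38 + 2.25) = 69/40.25 ≈ 1.714.

β̂_MAP = 1.714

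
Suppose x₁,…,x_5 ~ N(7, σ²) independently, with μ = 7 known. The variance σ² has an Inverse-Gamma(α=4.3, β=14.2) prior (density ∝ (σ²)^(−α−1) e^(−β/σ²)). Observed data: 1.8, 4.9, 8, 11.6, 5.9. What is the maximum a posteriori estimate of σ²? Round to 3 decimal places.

Sum of squared deviations about the known mean: SS = (1.8−7)² + (4.9−7)² + (8−7)² + (11.6−7)² + (5.9−7)² = 54.82.
The Normal likelihood contributes (σ²)^(−n/2) exp(−SS/(2σ²)), so the posterior is Inverse-Gamma(α + n/2, β + SS/2) = Inverse-Gamma(6.8, 41.61).
The mode of Inverse-Gamma(a, b) is b/(a+1) = 41.61/7.8 ≈ 5.335.

σ̂²_MAP = 5.335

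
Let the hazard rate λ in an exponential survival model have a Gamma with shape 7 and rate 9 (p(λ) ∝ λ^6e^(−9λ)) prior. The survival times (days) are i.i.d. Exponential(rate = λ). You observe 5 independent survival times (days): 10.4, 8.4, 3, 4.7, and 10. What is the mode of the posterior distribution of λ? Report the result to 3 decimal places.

The Exponential(rate=λ) likelihood is ∝ λ^n e^(−λΣtᵢ). Here n = 5 and Σtᵢ = 10.4 + 8.4 + 3 + 4.7 + 10 = 36.5.
Posterior ∝ λ^6e^(−9λ) · λ^5e^(−36.5λ) = λ^11e^(−45.5λ), i.e. Gamma(12, 45.5).
Mode = (a−1)/b = 11/45.5 ≈ 0.242.

λ̂_MAP = 0.242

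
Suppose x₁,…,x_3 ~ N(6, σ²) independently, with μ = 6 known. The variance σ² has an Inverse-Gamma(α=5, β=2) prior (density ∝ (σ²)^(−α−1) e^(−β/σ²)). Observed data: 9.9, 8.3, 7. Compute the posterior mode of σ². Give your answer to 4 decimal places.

σ̂²_MAP = 1.7000

Sum of squared deviations about the known mean: SS = (9.9−6)² + (8.3−6)² + (7−6)² = 21.5.
The Normal likelihood contributes (σ²)^(−n/2) exp(−SS/(2σ²)), so the posterior is Inverse-Gamma(α + n/2, β + SS/2) = Inverse-Gamma(6.5, 12.75).
The mode of Inverse-Gamma(a, b) is b/(a+1) = 12.75/7.5 ≈ 1.7000.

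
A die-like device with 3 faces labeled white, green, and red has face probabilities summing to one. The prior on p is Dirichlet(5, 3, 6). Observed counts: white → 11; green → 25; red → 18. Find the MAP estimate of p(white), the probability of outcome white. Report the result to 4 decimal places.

MAP estimate of p(white) = 0.2308

The posterior is Dirichlet(αᵢ + nᵢ) = Dirichlet(16, 28, 24).
For a Dirichlet(a₁,…,a_K) with all aᵢ > 1, the mode has j-th component (aⱼ − 1)/(Σaᵢ − K).
Here Σaᵢ = 68 and K = 3, so p(white) = (16 − 1)/(68 − 3) = 15/65 ≈ 0.2308.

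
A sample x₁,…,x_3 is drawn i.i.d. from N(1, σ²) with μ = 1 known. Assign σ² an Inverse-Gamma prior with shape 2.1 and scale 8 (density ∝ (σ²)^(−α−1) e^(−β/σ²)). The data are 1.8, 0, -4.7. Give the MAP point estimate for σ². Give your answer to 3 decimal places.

σ̂²_MAP = 5.449

Sum of squared deviations about the known mean: SS = (1.8−1)² + (0−1)² + (-4.7−1)² = 34.13.
The Normal likelihood contributes (σ²)^(−n/2) exp(−SS/(2σ²)), so the posterior is Inverse-Gamma(α + n/2, β + SS/2) = Inverse-Gamma(3.6, 25.065).
The mode of Inverse-Gamma(a, b) is b/(a+1) = 25.065/4.6 ≈ 5.449.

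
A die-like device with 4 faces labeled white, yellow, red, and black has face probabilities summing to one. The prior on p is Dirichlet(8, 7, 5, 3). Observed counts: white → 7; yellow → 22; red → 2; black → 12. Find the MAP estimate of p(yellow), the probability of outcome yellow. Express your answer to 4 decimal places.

The posterior is Dirichlet(αᵢ + nᵢ) = Dirichlet(15, 29, 7, 15).
For a Dirichlet(a₁,…,a_K) with all aᵢ > 1, the mode has j-th component (aⱼ − 1)/(Σaᵢ − K).
Here Σaᵢ = 66 and K = 4, so p(yellow) = (29 − 1)/(66 − 4) = 28/62 ≈ 0.4516.

MAP estimate of p(yellow) = 0.4516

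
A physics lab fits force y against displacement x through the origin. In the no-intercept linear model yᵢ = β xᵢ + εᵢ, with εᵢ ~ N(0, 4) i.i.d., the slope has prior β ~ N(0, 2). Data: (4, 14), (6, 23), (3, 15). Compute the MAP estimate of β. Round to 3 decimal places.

log p(β | y) = −Σ(yᵢ − βxᵢ)²/(2·4) − β²/(2·2) + const.
Setting the derivative to zero: Σxᵢ(yᵢ − βxᵢ)/4 − β/2 = 0, so β = Σxᵢyᵢ / (Σxᵢ² + σ²/τ²).
Σxᵢyᵢ = 4·14 + 6·23 + 3·15 = 239; Σxᵢ² = 61; σ²/τ² = 2.
β̂_MAP = 239 / (61 + 2) = 239/63 ≈ 3.794.

β̂_MAP = 3.794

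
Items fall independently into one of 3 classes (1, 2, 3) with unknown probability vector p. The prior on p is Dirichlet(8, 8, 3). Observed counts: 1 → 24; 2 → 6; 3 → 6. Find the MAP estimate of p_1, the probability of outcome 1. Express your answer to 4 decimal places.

The posterior is Dirichlet(αᵢ + nᵢ) = Dirichlet(32, 14, 9).
For a Dirichlet(a₁,…,a_K) with all aᵢ > 1, the mode has j-th component (aⱼ − 1)/(Σaᵢ − K).
Here Σaᵢ = 55 and K = 3, so p_1 = (32 − 1)/(55 − 3) = 31/52 ≈ 0.5962.

MAP estimate: 0.5962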